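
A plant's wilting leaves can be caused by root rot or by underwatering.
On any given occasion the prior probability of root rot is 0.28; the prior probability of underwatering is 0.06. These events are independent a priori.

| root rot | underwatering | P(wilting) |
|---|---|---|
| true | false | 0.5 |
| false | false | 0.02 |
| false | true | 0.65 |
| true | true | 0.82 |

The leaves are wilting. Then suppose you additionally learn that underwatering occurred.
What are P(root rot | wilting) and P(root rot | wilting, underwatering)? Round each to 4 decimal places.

P(wilting) = 0.02·0.72·0.94 + 0.65·0.72·0.06 + 0.5·0.28·0.94 + 0.82·0.28·0.06 = 0.013536 + 0.028080 + 0.131600 + 0.013776 = 0.186992
Restricting to configurations with root rot present: 0.131600 + 0.013776 = 0.145376.
So P(root rot | wilting) = 0.145376/0.186992 ≈ 0.7774.

Now condition on the additional information:
Weight on root rot=true, given the evidence: 0.82·0.28 = 0.229600
Denominator P(wilting | underwatering): 0.65·0.72 + 0.82·0.28 = 0.697600
Posterior = 0.229600 / 0.697600 ≈ 0.3291

P(root rot | wilting) ≈ 0.7774; P(root rot | wilting, underwatering) ≈ 0.3291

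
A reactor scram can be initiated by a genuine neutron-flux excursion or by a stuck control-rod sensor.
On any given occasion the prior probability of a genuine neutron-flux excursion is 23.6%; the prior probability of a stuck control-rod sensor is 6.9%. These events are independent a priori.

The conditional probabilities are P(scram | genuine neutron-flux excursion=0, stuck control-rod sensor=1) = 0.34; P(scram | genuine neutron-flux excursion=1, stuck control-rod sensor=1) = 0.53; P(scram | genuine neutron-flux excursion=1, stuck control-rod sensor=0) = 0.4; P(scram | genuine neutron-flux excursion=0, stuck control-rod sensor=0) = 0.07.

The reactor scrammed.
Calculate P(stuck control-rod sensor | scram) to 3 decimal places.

By total probability over the 4 (genuine neutron-flux excursion, stuck control-rod sensor) configurations:
  P(scram) = 0.07·0.764·0.931 + 0.34·0.764·0.069 + 0.4·0.236·0.931 + 0.53·0.236·0.069
        = 0.049790 + 0.017923 + 0.087886 + 0.008631 = 0.164230
The terms with stuck control-rod sensor present sum to 0.026554, so
  P(stuck control-rod sensor | scram) = 0.026554 / 0.164230 ≈ 0.162

P(stuck control-rod sensor | scram) ≈ 0.162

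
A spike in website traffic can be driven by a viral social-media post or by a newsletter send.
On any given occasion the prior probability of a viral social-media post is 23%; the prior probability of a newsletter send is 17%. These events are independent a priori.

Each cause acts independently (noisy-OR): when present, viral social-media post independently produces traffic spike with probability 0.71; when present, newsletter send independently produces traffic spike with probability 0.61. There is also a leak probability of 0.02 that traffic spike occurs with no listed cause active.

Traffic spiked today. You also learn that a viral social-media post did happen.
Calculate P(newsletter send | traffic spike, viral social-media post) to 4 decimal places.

P(newsletter send | traffic spike, viral social-media post) ≈ 0.2028

Under noisy-OR, P(traffic spike | causes) = 1 − (1−0.02)·∏(1−qᵢ) over the active causes.
P(traffic spike | viral social-media post) = 0.7158×0.83 + 0.889162×0.17 = 0.594114 + 0.151158 = 0.745272
Restricting to configurations with newsletter send present: 0.889162×0.17 = 0.151158.
P(newsletter send | traffic spike, viral social-media post) = 0.151158 / 0.745272 ≈ 0.2028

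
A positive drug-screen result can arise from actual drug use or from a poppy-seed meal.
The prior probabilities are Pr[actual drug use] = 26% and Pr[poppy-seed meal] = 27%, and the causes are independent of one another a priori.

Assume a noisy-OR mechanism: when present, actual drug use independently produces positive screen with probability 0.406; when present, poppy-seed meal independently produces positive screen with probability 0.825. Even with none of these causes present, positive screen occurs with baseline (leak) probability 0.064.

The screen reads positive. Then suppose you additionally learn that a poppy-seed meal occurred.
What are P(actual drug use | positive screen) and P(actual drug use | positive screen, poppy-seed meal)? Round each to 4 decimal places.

Under noisy-OR, P(positive screen | causes) = 1 − (1−0.064)·∏(1−qᵢ) over the active causes.
Enumerate the 4 (actual drug use, poppy-seed meal) configurations and weight by the priors:
  P(positive screen) = 0.064*0.74*0.73 + 0.8362*0.74*0.27 + 0.444016*0.26*0.73 + 0.902703*0.26*0.27
        = 0.034573 + 0.167073 + 0.084274 + 0.063370 = 0.349290
Keeping only the actual drug use-present terms gives 0.147644, so
  P(actual drug use | positive screen) = 0.147644 / 0.349290 ≈ 0.4227

Now condition on the additional information:
By total probability over both values of actual drug use:
  P(positive screen | poppy-seed meal) = 0.8362*0.74 + 0.902703*0.26
        = 0.618788 + 0.234703 = 0.853491
The terms with actual drug use present sum to 0.234703, so
  P(actual drug use | positive screen, poppy-seed meal) = 0.234703 / 0.853491 ≈ 0.2750
Conditioning on poppy-seed meal lowers the posterior on actual drug use: the classic explaining-away effect in a common-effect structure.

P(actual drug use | positive screen) ≈ 0.4227; P(actual drug use | positive screen, poppy-seed meal) ≈ 0.2750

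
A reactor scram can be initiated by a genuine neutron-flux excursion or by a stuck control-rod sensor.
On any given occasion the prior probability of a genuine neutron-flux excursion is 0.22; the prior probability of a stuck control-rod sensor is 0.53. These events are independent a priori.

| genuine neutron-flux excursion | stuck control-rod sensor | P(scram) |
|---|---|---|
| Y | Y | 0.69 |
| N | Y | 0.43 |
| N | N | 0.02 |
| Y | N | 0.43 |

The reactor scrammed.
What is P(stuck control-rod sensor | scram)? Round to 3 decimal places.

For the numerator, keep only stuck control-rod sensor=true terms: 0.177762 + 0.080454 = 0.258216
Normalizer over all consistent configurations: 0.02*0.78*0.47 + 0.43*0.78*0.53 + 0.43*0.22*0.47 + 0.69*0.22*0.53 = 0.310010
P(stuck control-rod sensor | scram) = 0.258216/0.310010 ≈ 0.833

P(stuck control-rod sensor | scram) ≈ 0.833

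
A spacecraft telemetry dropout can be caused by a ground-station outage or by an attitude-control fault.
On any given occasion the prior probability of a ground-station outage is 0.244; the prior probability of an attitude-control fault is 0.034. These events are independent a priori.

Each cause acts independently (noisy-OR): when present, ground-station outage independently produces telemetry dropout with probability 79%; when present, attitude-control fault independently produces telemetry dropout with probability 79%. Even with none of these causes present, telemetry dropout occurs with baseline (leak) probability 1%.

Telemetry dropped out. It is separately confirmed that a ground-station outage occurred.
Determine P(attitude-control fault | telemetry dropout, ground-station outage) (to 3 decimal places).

P(attitude-control fault | telemetry dropout, ground-station outage) ≈ 0.041

Under noisy-OR, P(telemetry dropout | causes) = 1 − (1−0.01)·∏(1−qᵢ) over the active causes.
P(telemetry dropout | ground-station outage) = 0.7921*0.966 + 0.956341*0.034 = 0.765169 + 0.032516 = 0.797685
Of this, 0.032516 comes from 0.956341*0.034 (the attitude-control fault=true cases).
So P(attitude-control fault | telemetry dropout, ground-station outage) = 0.032516/0.797685 ≈ 0.041.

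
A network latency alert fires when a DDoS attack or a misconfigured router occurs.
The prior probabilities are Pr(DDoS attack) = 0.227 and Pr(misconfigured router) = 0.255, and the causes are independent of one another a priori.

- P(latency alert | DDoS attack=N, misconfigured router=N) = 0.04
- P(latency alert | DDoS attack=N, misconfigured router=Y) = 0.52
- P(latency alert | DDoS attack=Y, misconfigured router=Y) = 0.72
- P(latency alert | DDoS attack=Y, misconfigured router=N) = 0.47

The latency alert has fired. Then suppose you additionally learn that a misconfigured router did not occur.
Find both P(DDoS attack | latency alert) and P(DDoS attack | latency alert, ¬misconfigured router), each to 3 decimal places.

P(DDoS attack | latency alert) ≈ 0.491; P(DDoS attack | latency alert, ¬misconfigured router) ≈ 0.775

Numerator (weight on configurations with DDoS attack): 0.079484 + 0.041677 = 0.121161
The normalizing constant is 0.04·0.773·0.745 + 0.52·0.773·0.255 + 0.47·0.227·0.745 + 0.72·0.227·0.255 = 0.246696
P(DDoS attack | latency alert) = 0.121161/0.246696 ≈ 0.491

Now condition on the additional information:
P(latency alert | ¬misconfigured router) = 0.04·0.773 + 0.47·0.227 = 0.030920 + 0.106690 = 0.137610
The DDoS attack-present share is 0.47·0.227 = 0.106690.
P(DDoS attack | latency alert, ¬misconfigured router) = 0.106690 / 0.137610 ≈ 0.775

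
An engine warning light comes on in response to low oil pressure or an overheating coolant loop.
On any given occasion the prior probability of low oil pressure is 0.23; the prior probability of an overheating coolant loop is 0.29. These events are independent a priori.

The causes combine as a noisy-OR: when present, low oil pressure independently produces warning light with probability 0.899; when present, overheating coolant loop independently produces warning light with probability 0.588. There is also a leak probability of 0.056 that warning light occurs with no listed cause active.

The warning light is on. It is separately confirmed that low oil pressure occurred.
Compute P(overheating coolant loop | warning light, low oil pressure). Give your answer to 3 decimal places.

P(overheating coolant loop | warning light, low oil pressure) ≈ 0.303

Under noisy-OR, P(warning light | causes) = 1 − (1−0.056)·∏(1−qᵢ) over the active causes.
Weight on overheating coolant loop=true, given the evidence: 0.960718*0.29 = 0.278608
The normalizing constant is 0.904656*0.71 + 0.960718*0.29 = 0.920914
P(overheating coolant loop | warning light, low oil pressure) = 0.278608/0.920914 ≈ 0.303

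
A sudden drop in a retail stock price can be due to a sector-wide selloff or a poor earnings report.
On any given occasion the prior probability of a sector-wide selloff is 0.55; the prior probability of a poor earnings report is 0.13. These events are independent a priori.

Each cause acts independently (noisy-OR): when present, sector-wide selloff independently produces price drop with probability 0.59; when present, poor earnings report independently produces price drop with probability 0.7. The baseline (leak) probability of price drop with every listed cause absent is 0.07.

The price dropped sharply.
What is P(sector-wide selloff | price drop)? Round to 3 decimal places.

P(sector-wide selloff | price drop) ≈ 0.838

Under noisy-OR, P(price drop | causes) = 1 − (1−0.07)·∏(1−qᵢ) over the active causes.
P(price drop) = 0.07·0.45·0.87 + 0.721·0.45·0.13 + 0.6187·0.55·0.87 + 0.88561·0.55·0.13 = 0.027405 + 0.042179 + 0.296048 + 0.063321 = 0.428953
Restricting to configurations with sector-wide selloff present: 0.296048 + 0.063321 = 0.359369.
P(sector-wide selloff | price drop) = 0.359369 / 0.428953 ≈ 0.838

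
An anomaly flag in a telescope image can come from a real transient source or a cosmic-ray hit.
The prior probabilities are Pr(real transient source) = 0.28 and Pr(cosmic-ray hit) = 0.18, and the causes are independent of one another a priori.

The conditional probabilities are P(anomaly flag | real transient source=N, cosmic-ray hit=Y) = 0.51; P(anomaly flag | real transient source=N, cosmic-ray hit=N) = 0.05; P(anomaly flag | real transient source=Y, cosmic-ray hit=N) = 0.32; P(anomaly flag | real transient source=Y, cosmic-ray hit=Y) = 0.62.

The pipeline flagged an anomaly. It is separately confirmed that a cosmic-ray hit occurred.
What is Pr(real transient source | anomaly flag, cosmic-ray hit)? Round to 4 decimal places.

Pr(real transient source | anomaly flag, cosmic-ray hit) ≈ 0.3210

P(anomaly flag | cosmic-ray hit) = 0.51*0.72 + 0.62*0.28 = 0.367200 + 0.173600 = 0.540800
Restricting to configurations with real transient source present: 0.62*0.28 = 0.173600.
So P(real transient source | anomaly flag, cosmic-ray hit) = 0.173600/0.540800 ≈ 0.3210.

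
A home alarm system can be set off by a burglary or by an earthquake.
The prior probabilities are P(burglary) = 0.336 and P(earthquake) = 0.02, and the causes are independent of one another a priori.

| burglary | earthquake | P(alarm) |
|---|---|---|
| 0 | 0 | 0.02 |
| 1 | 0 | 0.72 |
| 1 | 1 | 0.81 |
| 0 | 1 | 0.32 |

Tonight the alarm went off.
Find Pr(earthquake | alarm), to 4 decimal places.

Pr(earthquake | alarm) ≈ 0.0373

Enumerate the 4 (burglary, earthquake) configurations and weight by the priors:
  P(alarm) = 0.02·0.664·0.98 + 0.32·0.664·0.02 + 0.72·0.336·0.98 + 0.81·0.336·0.02
        = 0.013014 + 0.004250 + 0.237082 + 0.005443 = 0.259789
Keeping only the earthquake-present terms gives 0.009693, so
  P(earthquake | alarm) = 0.009693 / 0.259789 ≈ 0.0373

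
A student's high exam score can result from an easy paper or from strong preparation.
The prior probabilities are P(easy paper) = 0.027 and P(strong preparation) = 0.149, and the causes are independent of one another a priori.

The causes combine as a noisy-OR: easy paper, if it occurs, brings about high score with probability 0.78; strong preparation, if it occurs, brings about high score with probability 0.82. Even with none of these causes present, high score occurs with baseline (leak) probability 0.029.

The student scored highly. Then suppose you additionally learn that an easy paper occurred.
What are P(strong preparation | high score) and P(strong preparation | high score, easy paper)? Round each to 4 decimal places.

P(strong preparation | high score) ≈ 0.7459; P(strong preparation | high score, easy paper) ≈ 0.1763

Under noisy-OR, P(high score | causes) = 1 − (1−0.029)·∏(1−qᵢ) over the active causes.
Numerator (weight on configurations with strong preparation): 0.119638 + 0.003868 = 0.123506
Normalizer over all consistent configurations: 0.029*0.973*0.851 + 0.82522*0.973*0.149 + 0.78638*0.027*0.851 + 0.961548*0.027*0.149 = 0.165588
P(strong preparation | high score) = 0.123506/0.165588 ≈ 0.7459

Now also conditioning on easy paper=true:
Weight on strong preparation=true, given the evidence: 0.961548×0.149 = 0.143271
Normalizer over all consistent configurations: 0.78638×0.851 + 0.961548×0.149 = 0.812480
P(strong preparation | high score, easy paper) = 0.143271/0.812480 ≈ 0.1763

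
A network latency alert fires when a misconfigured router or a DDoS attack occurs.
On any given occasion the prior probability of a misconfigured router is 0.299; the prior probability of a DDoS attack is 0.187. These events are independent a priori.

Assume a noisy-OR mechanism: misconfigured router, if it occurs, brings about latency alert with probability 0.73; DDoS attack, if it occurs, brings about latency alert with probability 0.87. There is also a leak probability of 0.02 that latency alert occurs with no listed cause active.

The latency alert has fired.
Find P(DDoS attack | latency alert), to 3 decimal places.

P(DDoS attack | latency alert) ≈ 0.470

Under noisy-OR, P(latency alert | causes) = 1 − (1−0.02)·∏(1−qᵢ) over the active causes.
For the numerator, keep only DDoS attack=true terms: 0.114387 + 0.053990 = 0.168377
The normalizing constant is 0.02·0.701·0.813 + 0.8726·0.701·0.187 + 0.7354·0.299·0.813 + 0.965602·0.299·0.187 = 0.358541
Posterior = 0.168377 / 0.358541 ≈ 0.470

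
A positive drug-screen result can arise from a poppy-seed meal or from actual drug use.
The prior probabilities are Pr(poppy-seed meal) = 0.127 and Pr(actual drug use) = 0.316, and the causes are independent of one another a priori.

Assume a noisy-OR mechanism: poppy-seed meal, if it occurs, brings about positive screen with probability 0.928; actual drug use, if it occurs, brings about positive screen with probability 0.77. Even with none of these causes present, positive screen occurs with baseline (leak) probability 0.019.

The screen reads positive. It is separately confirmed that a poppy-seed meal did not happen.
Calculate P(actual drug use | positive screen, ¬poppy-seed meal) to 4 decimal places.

P(actual drug use | positive screen, ¬poppy-seed meal) ≈ 0.9496

Under noisy-OR, P(positive screen | causes) = 1 − (1−0.019)·∏(1−qᵢ) over the active causes.
Enumerate both values of actual drug use and weight by the priors:
  P(positive screen | ¬poppy-seed meal) = 0.019·0.684 + 0.77437·0.316
        = 0.012996 + 0.244701 = 0.257697
The terms with actual drug use present sum to 0.244701, so
  P(actual drug use | positive screen, ¬poppy-seed meal) = 0.244701 / 0.257697 ≈ 0.9496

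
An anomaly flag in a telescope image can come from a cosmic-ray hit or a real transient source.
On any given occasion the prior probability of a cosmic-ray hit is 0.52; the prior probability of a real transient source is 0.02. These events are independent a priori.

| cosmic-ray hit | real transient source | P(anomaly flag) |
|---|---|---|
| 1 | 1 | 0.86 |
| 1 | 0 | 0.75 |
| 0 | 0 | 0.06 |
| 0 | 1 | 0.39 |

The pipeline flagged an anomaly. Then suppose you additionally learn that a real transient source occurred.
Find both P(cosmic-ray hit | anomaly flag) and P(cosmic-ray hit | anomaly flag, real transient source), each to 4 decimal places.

P(anomaly flag) = 0.06*0.48*0.98 + 0.39*0.48*0.02 + 0.75*0.52*0.98 + 0.86*0.52*0.02 = 0.028224 + 0.003744 + 0.382200 + 0.008944 = 0.423112
Restricting to configurations with cosmic-ray hit present: 0.382200 + 0.008944 = 0.391144.
P(cosmic-ray hit | anomaly flag) = 0.391144 / 0.423112 ≈ 0.9244

Now also conditioning on real transient source=true:
Enumerate both values of cosmic-ray hit and weight by the priors:
  P(anomaly flag | real transient source) = 0.39·0.48 + 0.86·0.52
        = 0.187200 + 0.447200 = 0.634400
The terms with cosmic-ray hit present sum to 0.447200, so
  P(cosmic-ray hit | anomaly flag, real transient source) = 0.447200 / 0.634400 ≈ 0.7049
This is intercausal reasoning (explaining away): once real transient source accounts for the anomaly flag, cosmic-ray hit becomes less likely.

P(cosmic-ray hit | anomaly flag) ≈ 0.9244; P(cosmic-ray hit | anomaly flag, real transient source) ≈ 0.7049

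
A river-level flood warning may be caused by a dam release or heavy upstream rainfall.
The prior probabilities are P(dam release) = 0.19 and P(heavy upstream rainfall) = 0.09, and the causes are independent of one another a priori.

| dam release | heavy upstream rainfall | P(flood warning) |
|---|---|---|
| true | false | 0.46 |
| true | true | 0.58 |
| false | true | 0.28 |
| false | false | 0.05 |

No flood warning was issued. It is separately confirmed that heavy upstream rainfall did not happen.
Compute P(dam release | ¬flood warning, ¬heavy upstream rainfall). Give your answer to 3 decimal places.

P(¬flood warning | ¬heavy upstream rainfall) = 0.95*0.81 + 0.54*0.19 = 0.769500 + 0.102600 = 0.872100
Of this, 0.102600 comes from 0.54*0.19 (the dam release=true cases).
Hence the posterior is 0.102600/0.872100 ≈ 0.118.

P(dam release | ¬flood warning, ¬heavy upstream rainfall) ≈ 0.118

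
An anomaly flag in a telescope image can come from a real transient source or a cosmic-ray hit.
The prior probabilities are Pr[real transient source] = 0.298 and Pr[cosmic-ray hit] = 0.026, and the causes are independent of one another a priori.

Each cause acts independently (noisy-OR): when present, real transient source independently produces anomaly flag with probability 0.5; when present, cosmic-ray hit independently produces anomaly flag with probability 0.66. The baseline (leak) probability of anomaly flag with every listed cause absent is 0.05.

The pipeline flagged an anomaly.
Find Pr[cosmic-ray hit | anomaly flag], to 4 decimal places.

Pr[cosmic-ray hit | anomaly flag] ≈ 0.0918

Under noisy-OR, P(anomaly flag | causes) = 1 − (1−0.05)·∏(1−qᵢ) over the active causes.
For the numerator, keep only cosmic-ray hit=true terms: 0.012357 + 0.006497 = 0.018854
Normalizer over all consistent configurations: 0.05*0.702*0.974 + 0.677*0.702*0.026 + 0.525*0.298*0.974 + 0.8385*0.298*0.026 = 0.205423
P(cosmic-ray hit | anomaly flag) = 0.018854/0.205423 ≈ 0.0918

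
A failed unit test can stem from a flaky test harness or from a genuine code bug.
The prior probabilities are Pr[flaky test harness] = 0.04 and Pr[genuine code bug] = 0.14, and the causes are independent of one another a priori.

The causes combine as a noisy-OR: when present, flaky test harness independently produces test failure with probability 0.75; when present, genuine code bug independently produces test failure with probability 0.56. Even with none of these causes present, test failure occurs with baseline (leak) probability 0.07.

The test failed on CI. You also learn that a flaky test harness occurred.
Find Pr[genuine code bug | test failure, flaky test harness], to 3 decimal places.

Pr[genuine code bug | test failure, flaky test harness] ≈ 0.160

Under noisy-OR, P(test failure | causes) = 1 − (1−0.07)·∏(1−qᵢ) over the active causes.
By total probability over both values of genuine code bug:
  P(test failure | flaky test harness) = 0.7675·0.86 + 0.8977·0.14
        = 0.660050 + 0.125678 = 0.785728
Configurations with genuine code bug contribute 0.125678, so
  P(genuine code bug | test failure, flaky test harness) = 0.125678 / 0.785728 ≈ 0.160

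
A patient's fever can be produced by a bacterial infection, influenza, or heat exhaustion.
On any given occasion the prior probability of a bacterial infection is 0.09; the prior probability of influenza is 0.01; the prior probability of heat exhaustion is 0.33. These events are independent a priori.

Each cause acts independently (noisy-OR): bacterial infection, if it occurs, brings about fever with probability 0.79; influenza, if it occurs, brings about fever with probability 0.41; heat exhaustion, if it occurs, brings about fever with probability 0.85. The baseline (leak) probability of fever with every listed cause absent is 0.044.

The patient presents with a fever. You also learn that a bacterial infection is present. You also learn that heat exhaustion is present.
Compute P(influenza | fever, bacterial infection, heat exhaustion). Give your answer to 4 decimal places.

Under noisy-OR, P(fever | causes) = 1 − (1−0.044)·∏(1−qᵢ) over the active causes.
Sum P(fever|·) weighted by the priors over both values of influenza:
  P(fever | bacterial infection, heat exhaustion) = 0.969886×0.99 + 0.982233×0.01
        = 0.960187 + 0.009822 = 0.970009
Configurations with influenza contribute 0.009822, so
  P(influenza | fever, bacterial infection, heat exhaustion) = 0.009822 / 0.970009 ≈ 0.0101

P(influenza | fever, bacterial infection, heat exhaustion) ≈ 0.0101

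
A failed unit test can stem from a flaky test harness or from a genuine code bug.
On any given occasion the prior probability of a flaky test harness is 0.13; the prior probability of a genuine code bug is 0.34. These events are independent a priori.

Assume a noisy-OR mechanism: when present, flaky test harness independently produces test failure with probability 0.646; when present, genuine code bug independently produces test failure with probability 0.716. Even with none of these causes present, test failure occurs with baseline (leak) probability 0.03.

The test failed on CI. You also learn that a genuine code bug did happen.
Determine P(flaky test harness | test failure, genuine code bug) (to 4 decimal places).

P(flaky test harness | test failure, genuine code bug) ≈ 0.1569

Under noisy-OR, P(test failure | causes) = 1 − (1−0.03)·∏(1−qᵢ) over the active causes.
Weight on flaky test harness=true, given the evidence: 0.90248*0.13 = 0.117322
Denominator P(test failure | genuine code bug): 0.72452*0.87 + 0.90248*0.13 = 0.747654
P(flaky test harness | test failure, genuine code bug) = 0.117322/0.747654 ≈ 0.1569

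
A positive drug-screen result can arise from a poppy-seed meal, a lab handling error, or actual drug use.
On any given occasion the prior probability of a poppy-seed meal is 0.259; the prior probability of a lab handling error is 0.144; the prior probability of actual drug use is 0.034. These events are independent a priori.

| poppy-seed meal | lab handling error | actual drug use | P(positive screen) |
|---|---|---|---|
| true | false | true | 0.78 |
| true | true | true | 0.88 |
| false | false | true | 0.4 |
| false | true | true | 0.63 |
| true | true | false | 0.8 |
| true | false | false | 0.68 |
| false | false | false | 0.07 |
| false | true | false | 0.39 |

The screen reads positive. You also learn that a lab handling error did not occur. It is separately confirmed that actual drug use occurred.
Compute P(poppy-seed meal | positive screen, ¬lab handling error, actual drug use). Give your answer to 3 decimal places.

Sum P(positive screen|·) weighted by the priors over both values of poppy-seed meal:
  P(positive screen | ¬lab handling error, actual drug use) = 0.4×0.741 + 0.78×0.259
        = 0.296400 + 0.202020 = 0.498420
The terms with poppy-seed meal present sum to 0.202020, so
  P(poppy-seed meal | positive screen, ¬lab handling error, actual drug use) = 0.202020 / 0.498420 ≈ 0.405

P(poppy-seed meal | positive screen, ¬lab handling error, actual drug use) ≈ 0.405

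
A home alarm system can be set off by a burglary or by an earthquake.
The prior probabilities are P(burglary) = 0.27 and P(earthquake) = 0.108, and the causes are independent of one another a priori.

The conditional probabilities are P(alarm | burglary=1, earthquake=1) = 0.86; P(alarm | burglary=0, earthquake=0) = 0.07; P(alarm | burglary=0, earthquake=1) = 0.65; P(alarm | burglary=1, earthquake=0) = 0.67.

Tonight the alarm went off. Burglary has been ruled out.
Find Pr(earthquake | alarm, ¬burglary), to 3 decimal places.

P(alarm | ¬burglary) = 0.07×0.892 + 0.65×0.108 = 0.062440 + 0.070200 = 0.132640
Of this, 0.070200 comes from 0.65×0.108 (the earthquake=true cases).
Hence the posterior is 0.070200/0.132640 ≈ 0.529.

Pr(earthquake | alarm, ¬burglary) ≈ 0.529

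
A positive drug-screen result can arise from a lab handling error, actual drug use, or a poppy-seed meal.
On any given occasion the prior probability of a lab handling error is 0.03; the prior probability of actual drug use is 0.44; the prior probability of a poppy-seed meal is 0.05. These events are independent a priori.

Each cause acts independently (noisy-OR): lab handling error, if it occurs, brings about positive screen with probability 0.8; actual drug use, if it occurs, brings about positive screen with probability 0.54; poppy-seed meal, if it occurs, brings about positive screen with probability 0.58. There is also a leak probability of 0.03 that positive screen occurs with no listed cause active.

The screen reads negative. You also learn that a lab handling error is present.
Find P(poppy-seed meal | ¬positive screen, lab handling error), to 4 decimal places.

Under noisy-OR, P(positive screen | causes) = 1 − (1−0.03)·∏(1−qᵢ) over the active causes.
P(¬positive screen | lab handling error) = 0.194·0.56·0.95 + 0.08148·0.56·0.05 + 0.08924·0.44·0.95 + 0.037481·0.44·0.05 = 0.103208 + 0.002281 + 0.037302 + 0.000825 = 0.143616
The poppy-seed meal-present share is 0.002281 + 0.000825 = 0.003106.
Hence the posterior is 0.003106/0.143616 ≈ 0.0216.

P(poppy-seed meal | ¬positive screen, lab handling error) ≈ 0.0216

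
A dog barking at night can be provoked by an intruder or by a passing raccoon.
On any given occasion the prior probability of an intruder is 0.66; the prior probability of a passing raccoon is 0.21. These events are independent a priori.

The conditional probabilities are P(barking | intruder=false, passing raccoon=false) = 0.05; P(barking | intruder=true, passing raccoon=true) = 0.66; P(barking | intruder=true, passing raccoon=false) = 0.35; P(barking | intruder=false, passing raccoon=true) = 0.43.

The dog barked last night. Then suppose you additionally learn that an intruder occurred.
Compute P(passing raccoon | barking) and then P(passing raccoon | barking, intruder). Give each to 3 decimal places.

For the numerator, keep only passing raccoon=true terms: 0.030702 + 0.091476 = 0.122178
The normalizing constant is 0.05×0.34×0.79 + 0.43×0.34×0.21 + 0.35×0.66×0.79 + 0.66×0.66×0.21 = 0.318098
P(passing raccoon | barking) = 0.122178/0.318098 ≈ 0.384

Now condition on the additional information:
By total probability over both values of passing raccoon:
  P(barking | intruder) = 0.35·0.79 + 0.66·0.21
        = 0.276500 + 0.138600 = 0.415100
Configurations with passing raccoon contribute 0.138600, so
  P(passing raccoon | barking, intruder) = 0.138600 / 0.415100 ≈ 0.334
— intruder explains away the evidence for passing raccoon.

P(passing raccoon | barking) ≈ 0.384; P(passing raccoon | barking, intruder) ≈ 0.334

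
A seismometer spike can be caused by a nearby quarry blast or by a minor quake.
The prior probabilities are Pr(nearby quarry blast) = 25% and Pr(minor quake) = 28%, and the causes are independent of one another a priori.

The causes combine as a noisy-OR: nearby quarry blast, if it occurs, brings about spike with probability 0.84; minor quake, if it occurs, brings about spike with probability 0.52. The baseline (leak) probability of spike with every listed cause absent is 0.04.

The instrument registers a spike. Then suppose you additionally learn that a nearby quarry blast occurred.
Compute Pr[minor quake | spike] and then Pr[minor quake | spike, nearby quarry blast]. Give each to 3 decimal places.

Under noisy-OR, P(spike | causes) = 1 − (1−0.04)·∏(1−qᵢ) over the active causes.
P(spike) = 0.04·0.75·0.72 + 0.5392·0.75·0.28 + 0.8464·0.25·0.72 + 0.926272·0.25·0.28 = 0.021600 + 0.113232 + 0.152352 + 0.064839 = 0.352023
Of this, 0.178071 comes from 0.113232 + 0.064839 (the minor quake=true cases).
So P(minor quake | spike) = 0.178071/0.352023 ≈ 0.506.

With the extra evidence:
Numerator (weight on configurations with minor quake): 0.926272·0.28 = 0.259356
Normalizer over all consistent configurations: 0.8464·0.72 + 0.926272·0.28 = 0.868764
P(minor quake | spike, nearby quarry blast) = 0.259356/0.868764 ≈ 0.299

Pr[minor quake | spike] ≈ 0.506; Pr[minor quake | spike, nearby quarry blast] ≈ 0.299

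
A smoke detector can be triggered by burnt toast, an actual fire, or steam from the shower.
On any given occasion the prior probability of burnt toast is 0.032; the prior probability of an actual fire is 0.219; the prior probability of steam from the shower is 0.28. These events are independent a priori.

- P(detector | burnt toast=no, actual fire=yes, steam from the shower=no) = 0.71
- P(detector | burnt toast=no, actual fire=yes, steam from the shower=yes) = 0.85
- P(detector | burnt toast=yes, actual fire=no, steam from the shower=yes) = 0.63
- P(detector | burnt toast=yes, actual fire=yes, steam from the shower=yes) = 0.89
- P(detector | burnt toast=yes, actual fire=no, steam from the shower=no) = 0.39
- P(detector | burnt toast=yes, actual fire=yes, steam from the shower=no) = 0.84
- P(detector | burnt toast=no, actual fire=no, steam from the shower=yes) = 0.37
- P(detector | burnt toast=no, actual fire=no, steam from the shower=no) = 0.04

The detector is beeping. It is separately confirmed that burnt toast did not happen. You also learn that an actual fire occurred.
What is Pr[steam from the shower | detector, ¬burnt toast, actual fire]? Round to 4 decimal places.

Pr[steam from the shower | detector, ¬burnt toast, actual fire] ≈ 0.3177

Numerator (weight on configurations with steam from the shower): 0.85·0.28 = 0.238000
Denominator P(detector | ¬burnt toast, actual fire): 0.71·0.72 + 0.85·0.28 = 0.749200
Posterior = 0.238000 / 0.749200 ≈ 0.3177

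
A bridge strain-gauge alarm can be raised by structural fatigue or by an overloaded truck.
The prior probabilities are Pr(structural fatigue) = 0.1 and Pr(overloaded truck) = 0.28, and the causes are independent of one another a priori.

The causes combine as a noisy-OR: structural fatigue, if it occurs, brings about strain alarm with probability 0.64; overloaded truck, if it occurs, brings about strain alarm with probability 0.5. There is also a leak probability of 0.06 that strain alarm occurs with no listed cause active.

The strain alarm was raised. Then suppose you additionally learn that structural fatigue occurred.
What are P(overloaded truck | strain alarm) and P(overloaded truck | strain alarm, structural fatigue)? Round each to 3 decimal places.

Under noisy-OR, P(strain alarm | causes) = 1 − (1−0.06)·∏(1−qᵢ) over the active causes.
For the numerator, keep only overloaded truck=true terms: 0.133560 + 0.023262 = 0.156822
Denominator P(strain alarm): 0.06×0.9×0.72 + 0.53×0.9×0.28 + 0.6616×0.1×0.72 + 0.8308×0.1×0.28 = 0.243337
Posterior = 0.156822 / 0.243337 ≈ 0.644

With the extra evidence:
P(strain alarm | structural fatigue) = 0.6616*0.72 + 0.8308*0.28 = 0.476352 + 0.232624 = 0.708976
The overloaded truck-present share is 0.8308*0.28 = 0.232624.
P(overloaded truck | strain alarm, structural fatigue) = 0.232624 / 0.708976 ≈ 0.328
Conditioning on structural fatigue lowers the posterior on overloaded truck: the classic explaining-away effect in a common-effect structure.

P(overloaded truck | strain alarm) ≈ 0.644; P(overloaded truck | strain alarm, structural fatigue) ≈ 0.328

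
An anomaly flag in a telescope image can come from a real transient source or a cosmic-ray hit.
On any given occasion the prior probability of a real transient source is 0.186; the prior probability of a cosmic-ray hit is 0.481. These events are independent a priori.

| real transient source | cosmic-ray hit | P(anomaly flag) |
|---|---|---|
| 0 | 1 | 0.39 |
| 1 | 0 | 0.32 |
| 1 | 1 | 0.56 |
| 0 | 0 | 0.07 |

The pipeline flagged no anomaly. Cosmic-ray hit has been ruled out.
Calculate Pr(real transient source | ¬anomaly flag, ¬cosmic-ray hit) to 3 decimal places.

Pr(real transient source | ¬anomaly flag, ¬cosmic-ray hit) ≈ 0.143

Sum P(¬anomaly flag|·) weighted by the priors over both values of real transient source:
  P(¬anomaly flag | ¬cosmic-ray hit) = 0.93×0.814 + 0.68×0.186
        = 0.757020 + 0.126480 = 0.883500
The terms with real transient source present sum to 0.126480, so
  P(real transient source | ¬anomaly flag, ¬cosmic-ray hit) = 0.126480 / 0.883500 ≈ 0.143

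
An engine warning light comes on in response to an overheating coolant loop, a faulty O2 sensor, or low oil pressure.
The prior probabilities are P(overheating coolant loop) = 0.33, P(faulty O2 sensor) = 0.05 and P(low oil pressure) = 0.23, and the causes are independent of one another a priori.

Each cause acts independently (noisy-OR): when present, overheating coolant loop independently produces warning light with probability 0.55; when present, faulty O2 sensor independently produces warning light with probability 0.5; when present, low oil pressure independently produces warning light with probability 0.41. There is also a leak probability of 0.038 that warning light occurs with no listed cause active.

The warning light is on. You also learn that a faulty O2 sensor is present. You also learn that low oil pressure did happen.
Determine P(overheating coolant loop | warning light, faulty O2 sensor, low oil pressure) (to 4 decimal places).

Under noisy-OR, P(warning light | causes) = 1 − (1−0.038)·∏(1−qᵢ) over the active causes.
P(warning light | faulty O2 sensor, low oil pressure) = 0.71621*0.67 + 0.872294*0.33 = 0.479861 + 0.287857 = 0.767718
Restricting to configurations with overheating coolant loop present: 0.872294*0.33 = 0.287857.
So P(overheating coolant loop | warning light, faulty O2 sensor, low oil pressure) = 0.287857/0.767718 ≈ 0.3750.

P(overheating coolant loop | warning light, faulty O2 sensor, low oil pressure) ≈ 0.3750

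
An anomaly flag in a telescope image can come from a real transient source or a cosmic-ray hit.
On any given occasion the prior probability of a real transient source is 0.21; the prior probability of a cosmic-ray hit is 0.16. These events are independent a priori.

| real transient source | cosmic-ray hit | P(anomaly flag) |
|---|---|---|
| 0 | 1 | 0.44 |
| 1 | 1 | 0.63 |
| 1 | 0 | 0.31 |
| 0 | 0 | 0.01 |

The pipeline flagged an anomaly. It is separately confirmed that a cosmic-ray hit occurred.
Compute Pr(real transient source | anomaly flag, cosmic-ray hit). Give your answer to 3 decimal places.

Pr(real transient source | anomaly flag, cosmic-ray hit) ≈ 0.276

By total probability over both values of real transient source:
  P(anomaly flag | cosmic-ray hit) = 0.44·0.79 + 0.63·0.21
        = 0.347600 + 0.132300 = 0.479900
Keeping only the real transient source-present terms gives 0.132300, so
  P(real transient source | anomaly flag, cosmic-ray hit) = 0.132300 / 0.479900 ≈ 0.276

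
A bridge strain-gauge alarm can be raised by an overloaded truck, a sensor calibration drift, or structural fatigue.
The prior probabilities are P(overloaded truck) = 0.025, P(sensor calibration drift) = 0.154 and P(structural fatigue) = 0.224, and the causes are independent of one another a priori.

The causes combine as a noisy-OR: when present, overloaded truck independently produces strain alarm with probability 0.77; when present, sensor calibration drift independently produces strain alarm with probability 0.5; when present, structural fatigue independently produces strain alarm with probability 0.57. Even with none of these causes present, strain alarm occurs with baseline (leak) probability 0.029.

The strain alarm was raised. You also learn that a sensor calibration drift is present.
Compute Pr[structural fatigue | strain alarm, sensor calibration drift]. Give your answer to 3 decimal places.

Under noisy-OR, P(strain alarm | causes) = 1 − (1−0.029)·∏(1−qᵢ) over the active causes.
By total probability over the 4 (overloaded truck, structural fatigue) configurations:
  P(strain alarm | sensor calibration drift) = 0.5145×0.975×0.776 + 0.791235×0.975×0.224 + 0.888335×0.025×0.776 + 0.951984×0.025×0.224
        = 0.389271 + 0.172806 + 0.017234 + 0.005331 = 0.584642
The terms with structural fatigue present sum to 0.178137, so
  P(structural fatigue | strain alarm, sensor calibration drift) = 0.178137 / 0.584642 ≈ 0.305

Pr[structural fatigue | strain alarm, sensor calibration drift] ≈ 0.305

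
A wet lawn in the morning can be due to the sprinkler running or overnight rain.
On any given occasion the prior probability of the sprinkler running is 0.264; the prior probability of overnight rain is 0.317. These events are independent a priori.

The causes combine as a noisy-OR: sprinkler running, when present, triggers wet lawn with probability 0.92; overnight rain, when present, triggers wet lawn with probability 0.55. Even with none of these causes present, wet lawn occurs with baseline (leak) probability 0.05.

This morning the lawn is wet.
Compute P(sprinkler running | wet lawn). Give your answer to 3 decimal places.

Under noisy-OR, P(wet lawn | causes) = 1 − (1−0.05)·∏(1−qᵢ) over the active causes.
Weight on sprinkler running=true, given the evidence: 0.166608 + 0.080826 = 0.247434
The normalizing constant is 0.05*0.736*0.683 + 0.5725*0.736*0.317 + 0.924*0.264*0.683 + 0.9658*0.264*0.317 = 0.406139
Posterior = 0.247434 / 0.406139 ≈ 0.609

P(sprinkler running | wet lawn) ≈ 0.609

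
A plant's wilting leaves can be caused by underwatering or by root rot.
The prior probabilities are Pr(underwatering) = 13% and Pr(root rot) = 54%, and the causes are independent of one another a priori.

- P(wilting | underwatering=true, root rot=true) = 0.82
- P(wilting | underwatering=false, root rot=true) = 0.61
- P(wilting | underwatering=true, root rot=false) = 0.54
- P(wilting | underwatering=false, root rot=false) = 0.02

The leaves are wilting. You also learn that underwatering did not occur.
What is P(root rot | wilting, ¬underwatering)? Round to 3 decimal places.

P(root rot | wilting, ¬underwatering) ≈ 0.973

P(wilting | ¬underwatering) = 0.02×0.46 + 0.61×0.54 = 0.009200 + 0.329400 = 0.338600
Of this, 0.329400 comes from 0.61×0.54 (the root rot=true cases).
Hence the posterior is 0.329400/0.338600 ≈ 0.973.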